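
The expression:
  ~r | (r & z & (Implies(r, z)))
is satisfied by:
  {z: True, r: False}
  {r: False, z: False}
  {r: True, z: True}


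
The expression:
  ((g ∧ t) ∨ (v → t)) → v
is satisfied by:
  {v: True}


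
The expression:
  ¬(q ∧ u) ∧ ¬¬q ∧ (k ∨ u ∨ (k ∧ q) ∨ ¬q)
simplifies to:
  k ∧ q ∧ ¬u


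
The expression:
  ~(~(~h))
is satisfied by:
  {h: False}


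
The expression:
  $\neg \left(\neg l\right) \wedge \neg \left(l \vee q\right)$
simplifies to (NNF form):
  $\text{False}$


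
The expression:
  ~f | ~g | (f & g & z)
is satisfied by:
  {z: True, g: False, f: False}
  {g: False, f: False, z: False}
  {f: True, z: True, g: False}
  {f: True, g: False, z: False}
  {z: True, g: True, f: False}
  {g: True, z: False, f: False}
  {f: True, g: True, z: True}


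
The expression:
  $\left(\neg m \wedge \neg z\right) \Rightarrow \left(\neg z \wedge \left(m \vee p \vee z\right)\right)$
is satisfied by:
  {z: True, m: True, p: True}
  {z: True, m: True, p: False}
  {z: True, p: True, m: False}
  {z: True, p: False, m: False}
  {m: True, p: True, z: False}
  {m: True, p: False, z: False}
  {p: True, m: False, z: False}


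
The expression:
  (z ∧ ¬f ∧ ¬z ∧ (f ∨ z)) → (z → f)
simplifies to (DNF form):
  True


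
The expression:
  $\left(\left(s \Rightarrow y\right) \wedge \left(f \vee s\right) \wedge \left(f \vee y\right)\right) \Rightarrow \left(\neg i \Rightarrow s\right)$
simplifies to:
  $i \vee s \vee \neg f$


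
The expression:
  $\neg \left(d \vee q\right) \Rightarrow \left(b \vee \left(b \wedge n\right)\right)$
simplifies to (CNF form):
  $b \vee d \vee q$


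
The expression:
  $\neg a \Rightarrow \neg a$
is always true.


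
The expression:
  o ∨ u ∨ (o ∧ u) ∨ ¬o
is always true.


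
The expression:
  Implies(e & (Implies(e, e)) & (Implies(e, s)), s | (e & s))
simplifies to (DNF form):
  True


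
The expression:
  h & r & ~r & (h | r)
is never true.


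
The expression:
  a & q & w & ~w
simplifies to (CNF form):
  False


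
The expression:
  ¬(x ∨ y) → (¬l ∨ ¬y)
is always true.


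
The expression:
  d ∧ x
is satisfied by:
  {d: True, x: True}


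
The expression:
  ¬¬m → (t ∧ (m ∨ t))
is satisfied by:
  {t: True, m: False}
  {m: False, t: False}
  {m: True, t: True}


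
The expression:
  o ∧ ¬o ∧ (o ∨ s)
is never true.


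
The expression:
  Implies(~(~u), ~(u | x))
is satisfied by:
  {u: False}


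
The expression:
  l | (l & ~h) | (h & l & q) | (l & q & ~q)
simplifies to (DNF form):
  l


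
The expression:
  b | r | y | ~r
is always true.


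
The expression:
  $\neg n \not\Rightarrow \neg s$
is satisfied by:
  {s: True, n: False}


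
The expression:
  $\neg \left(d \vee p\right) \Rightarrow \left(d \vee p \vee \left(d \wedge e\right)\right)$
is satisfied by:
  {d: True, p: True}
  {d: True, p: False}
  {p: True, d: False}


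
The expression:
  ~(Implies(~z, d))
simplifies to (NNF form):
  ~d & ~z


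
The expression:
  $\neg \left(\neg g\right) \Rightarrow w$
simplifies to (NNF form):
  $w \vee \neg g$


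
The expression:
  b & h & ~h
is never true.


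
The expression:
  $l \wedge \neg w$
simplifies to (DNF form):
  $l \wedge \neg w$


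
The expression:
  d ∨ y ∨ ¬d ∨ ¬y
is always true.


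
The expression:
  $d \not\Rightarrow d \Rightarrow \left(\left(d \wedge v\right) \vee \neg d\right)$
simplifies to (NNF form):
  $\text{True}$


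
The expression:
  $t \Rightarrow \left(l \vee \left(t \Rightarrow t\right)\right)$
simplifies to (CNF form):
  $\text{True}$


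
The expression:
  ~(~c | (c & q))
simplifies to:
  c & ~q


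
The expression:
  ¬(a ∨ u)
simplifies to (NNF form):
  ¬a ∧ ¬u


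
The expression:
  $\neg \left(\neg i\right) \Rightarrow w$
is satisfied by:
  {w: True, i: False}
  {i: False, w: False}
  {i: True, w: True}


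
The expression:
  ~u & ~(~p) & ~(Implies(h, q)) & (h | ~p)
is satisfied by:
  {h: True, p: True, u: False, q: False}


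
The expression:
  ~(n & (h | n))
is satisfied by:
  {n: False}


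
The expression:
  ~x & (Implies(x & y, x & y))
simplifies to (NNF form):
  ~x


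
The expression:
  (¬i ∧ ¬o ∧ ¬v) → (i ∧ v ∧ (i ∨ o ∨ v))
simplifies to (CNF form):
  i ∨ o ∨ v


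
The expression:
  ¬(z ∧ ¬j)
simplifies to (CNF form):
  j ∨ ¬z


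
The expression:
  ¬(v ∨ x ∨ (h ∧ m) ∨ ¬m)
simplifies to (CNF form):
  m ∧ ¬h ∧ ¬v ∧ ¬x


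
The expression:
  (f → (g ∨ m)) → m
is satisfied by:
  {m: True, f: True, g: False}
  {m: True, g: False, f: False}
  {m: True, f: True, g: True}
  {m: True, g: True, f: False}
  {f: True, g: False, m: False}


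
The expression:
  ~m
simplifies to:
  ~m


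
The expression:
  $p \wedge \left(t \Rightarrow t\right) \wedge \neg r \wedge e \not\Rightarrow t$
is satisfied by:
  {p: True, e: True, r: False, t: False}


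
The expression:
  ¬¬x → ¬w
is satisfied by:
  {w: False, x: False}
  {x: True, w: False}
  {w: True, x: False}


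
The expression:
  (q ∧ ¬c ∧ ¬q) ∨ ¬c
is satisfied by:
  {c: False}


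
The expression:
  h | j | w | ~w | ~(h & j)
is always true.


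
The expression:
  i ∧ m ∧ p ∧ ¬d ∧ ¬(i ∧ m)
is never true.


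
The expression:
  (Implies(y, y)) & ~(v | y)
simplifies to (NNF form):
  ~v & ~y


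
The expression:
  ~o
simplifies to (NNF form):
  ~o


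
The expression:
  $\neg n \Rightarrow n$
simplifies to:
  $n$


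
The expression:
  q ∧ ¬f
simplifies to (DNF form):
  q ∧ ¬f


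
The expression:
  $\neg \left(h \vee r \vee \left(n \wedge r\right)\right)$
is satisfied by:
  {r: False, h: False}


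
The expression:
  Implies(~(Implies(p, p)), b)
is always true.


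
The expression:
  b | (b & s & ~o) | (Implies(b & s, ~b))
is always true.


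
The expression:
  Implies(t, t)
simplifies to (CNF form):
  True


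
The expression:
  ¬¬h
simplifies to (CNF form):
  h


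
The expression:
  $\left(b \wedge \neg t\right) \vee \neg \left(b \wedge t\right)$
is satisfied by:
  {t: False, b: False}
  {b: True, t: False}
  {t: True, b: False}


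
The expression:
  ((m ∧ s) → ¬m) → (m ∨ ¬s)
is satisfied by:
  {m: True, s: False}
  {s: False, m: False}
  {s: True, m: True}


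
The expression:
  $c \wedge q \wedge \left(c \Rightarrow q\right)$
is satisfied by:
  {c: True, q: True}


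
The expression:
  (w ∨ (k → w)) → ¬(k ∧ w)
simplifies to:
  ¬k ∨ ¬w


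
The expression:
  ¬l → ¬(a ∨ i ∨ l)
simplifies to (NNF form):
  l ∨ (¬a ∧ ¬i)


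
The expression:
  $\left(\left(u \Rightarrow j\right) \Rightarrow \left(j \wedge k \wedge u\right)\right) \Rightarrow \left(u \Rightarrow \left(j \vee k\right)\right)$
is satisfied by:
  {k: True, j: True, u: False}
  {k: True, j: False, u: False}
  {j: True, k: False, u: False}
  {k: False, j: False, u: False}
  {k: True, u: True, j: True}
  {k: True, u: True, j: False}
  {u: True, j: True, k: False}


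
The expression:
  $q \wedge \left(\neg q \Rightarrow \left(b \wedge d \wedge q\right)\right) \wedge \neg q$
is never true.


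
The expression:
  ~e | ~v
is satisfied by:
  {v: False, e: False}
  {e: True, v: False}
  {v: True, e: False}


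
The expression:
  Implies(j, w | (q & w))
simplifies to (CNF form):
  w | ~j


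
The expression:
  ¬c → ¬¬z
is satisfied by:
  {z: True, c: True}
  {z: True, c: False}
  {c: True, z: False}


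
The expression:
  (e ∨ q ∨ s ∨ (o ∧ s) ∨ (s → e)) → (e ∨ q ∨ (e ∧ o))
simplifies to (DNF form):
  e ∨ q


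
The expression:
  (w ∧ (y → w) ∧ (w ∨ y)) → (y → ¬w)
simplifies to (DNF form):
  ¬w ∨ ¬y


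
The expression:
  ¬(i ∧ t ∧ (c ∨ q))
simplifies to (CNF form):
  (¬c ∨ ¬i ∨ ¬t) ∧ (¬i ∨ ¬q ∨ ¬t)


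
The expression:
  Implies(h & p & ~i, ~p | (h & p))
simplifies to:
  True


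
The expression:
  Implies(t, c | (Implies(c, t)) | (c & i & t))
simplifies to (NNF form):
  True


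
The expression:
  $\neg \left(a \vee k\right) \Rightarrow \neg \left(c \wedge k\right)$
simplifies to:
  $\text{True}$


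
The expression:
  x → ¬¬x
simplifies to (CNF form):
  True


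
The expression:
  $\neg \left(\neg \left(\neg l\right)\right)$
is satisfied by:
  {l: False}


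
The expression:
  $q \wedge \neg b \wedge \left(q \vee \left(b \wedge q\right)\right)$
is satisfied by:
  {q: True, b: False}


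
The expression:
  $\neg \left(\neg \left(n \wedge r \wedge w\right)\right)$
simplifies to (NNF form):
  $n \wedge r \wedge w$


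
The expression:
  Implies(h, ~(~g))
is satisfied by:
  {g: True, h: False}
  {h: False, g: False}
  {h: True, g: True}


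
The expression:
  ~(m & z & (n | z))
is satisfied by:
  {m: False, z: False}
  {z: True, m: False}
  {m: True, z: False}


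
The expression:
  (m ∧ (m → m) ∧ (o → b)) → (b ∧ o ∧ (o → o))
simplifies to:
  o ∨ ¬m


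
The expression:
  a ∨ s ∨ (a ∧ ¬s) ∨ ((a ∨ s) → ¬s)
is always true.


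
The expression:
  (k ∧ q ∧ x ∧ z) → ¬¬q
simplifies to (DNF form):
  True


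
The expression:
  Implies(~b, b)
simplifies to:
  b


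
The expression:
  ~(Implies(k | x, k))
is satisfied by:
  {x: True, k: False}


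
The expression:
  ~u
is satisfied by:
  {u: False}


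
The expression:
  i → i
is always true.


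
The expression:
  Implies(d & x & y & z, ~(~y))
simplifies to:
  True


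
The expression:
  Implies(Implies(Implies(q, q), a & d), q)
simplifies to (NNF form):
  q | ~a | ~d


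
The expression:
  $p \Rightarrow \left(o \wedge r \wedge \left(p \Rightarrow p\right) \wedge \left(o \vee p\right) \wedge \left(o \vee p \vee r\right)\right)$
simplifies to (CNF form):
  $\left(o \vee \neg p\right) \wedge \left(r \vee \neg p\right)$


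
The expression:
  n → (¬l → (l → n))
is always true.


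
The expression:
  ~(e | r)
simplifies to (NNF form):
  ~e & ~r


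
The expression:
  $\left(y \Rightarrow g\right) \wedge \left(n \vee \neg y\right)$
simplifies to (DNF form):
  $\left(g \wedge n\right) \vee \neg y$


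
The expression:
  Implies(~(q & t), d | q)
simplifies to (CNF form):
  d | q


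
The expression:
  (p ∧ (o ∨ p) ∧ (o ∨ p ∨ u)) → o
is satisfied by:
  {o: True, p: False}
  {p: False, o: False}
  {p: True, o: True}


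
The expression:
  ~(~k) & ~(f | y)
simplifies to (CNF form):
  k & ~f & ~y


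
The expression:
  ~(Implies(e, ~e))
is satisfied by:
  {e: True}


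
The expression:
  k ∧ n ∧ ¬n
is never true.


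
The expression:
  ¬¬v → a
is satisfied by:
  {a: True, v: False}
  {v: False, a: False}
  {v: True, a: True}


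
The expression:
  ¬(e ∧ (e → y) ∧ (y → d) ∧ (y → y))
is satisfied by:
  {e: False, d: False, y: False}
  {y: True, e: False, d: False}
  {d: True, e: False, y: False}
  {y: True, d: True, e: False}
  {e: True, y: False, d: False}
  {y: True, e: True, d: False}
  {d: True, e: True, y: False}


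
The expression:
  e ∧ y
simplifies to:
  e ∧ y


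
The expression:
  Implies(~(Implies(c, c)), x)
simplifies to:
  True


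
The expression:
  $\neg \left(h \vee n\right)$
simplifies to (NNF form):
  $\neg h \wedge \neg n$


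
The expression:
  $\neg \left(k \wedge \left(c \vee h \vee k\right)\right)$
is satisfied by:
  {k: False}


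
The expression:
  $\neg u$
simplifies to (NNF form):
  $\neg u$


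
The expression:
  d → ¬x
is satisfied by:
  {d: False, x: False}
  {x: True, d: False}
  {d: True, x: False}


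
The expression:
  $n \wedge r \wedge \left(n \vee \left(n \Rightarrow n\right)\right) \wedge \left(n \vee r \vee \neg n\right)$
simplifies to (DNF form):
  $n \wedge r$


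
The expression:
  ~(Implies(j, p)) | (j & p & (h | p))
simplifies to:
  j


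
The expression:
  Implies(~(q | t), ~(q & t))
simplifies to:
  True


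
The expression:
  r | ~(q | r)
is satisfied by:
  {r: True, q: False}
  {q: False, r: False}
  {q: True, r: True}


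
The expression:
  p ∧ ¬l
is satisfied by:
  {p: True, l: False}


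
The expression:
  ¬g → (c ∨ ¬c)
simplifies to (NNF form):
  True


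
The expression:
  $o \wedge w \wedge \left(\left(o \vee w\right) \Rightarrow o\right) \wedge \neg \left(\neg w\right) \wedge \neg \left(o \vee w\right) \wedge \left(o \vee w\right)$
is never true.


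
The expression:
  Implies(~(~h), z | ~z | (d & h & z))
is always true.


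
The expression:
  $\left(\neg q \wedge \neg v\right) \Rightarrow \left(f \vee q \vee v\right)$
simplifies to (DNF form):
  $f \vee q \vee v$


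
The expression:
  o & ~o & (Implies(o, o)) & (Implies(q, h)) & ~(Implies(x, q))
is never true.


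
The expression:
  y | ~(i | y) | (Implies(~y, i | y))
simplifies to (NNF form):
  True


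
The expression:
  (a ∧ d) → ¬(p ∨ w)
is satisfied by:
  {p: False, w: False, d: False, a: False}
  {w: True, a: False, p: False, d: False}
  {p: True, a: False, w: False, d: False}
  {w: True, p: True, a: False, d: False}
  {a: True, p: False, w: False, d: False}
  {a: True, w: True, p: False, d: False}
  {a: True, p: True, w: False, d: False}
  {a: True, w: True, p: True, d: False}
  {d: True, a: False, p: False, w: False}
  {d: True, w: True, a: False, p: False}
  {d: True, p: True, a: False, w: False}
  {d: True, w: True, p: True, a: False}
  {d: True, a: True, p: False, w: False}


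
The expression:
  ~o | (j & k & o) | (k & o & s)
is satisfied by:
  {s: True, j: True, k: True, o: False}
  {s: True, k: True, j: False, o: False}
  {j: True, k: True, s: False, o: False}
  {k: True, s: False, j: False, o: False}
  {j: True, s: True, k: False, o: False}
  {s: True, k: False, j: False, o: False}
  {j: True, s: False, k: False, o: False}
  {s: False, k: False, j: False, o: False}
  {o: True, s: True, k: True, j: True}
  {o: True, s: True, k: True, j: False}
  {o: True, k: True, j: True, s: False}


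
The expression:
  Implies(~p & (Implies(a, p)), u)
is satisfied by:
  {a: True, u: True, p: True}
  {a: True, u: True, p: False}
  {a: True, p: True, u: False}
  {a: True, p: False, u: False}
  {u: True, p: True, a: False}
  {u: True, p: False, a: False}
  {p: True, u: False, a: False}


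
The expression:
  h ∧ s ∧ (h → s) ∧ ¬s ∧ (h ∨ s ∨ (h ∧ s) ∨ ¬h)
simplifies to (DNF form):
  False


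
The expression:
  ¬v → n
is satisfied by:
  {n: True, v: True}
  {n: True, v: False}
  {v: True, n: False}


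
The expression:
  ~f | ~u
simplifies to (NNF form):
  ~f | ~u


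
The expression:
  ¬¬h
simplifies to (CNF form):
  h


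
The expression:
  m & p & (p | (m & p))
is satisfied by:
  {m: True, p: True}


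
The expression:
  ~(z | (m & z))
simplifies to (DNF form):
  ~z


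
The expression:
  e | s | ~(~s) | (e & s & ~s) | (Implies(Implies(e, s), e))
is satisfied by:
  {e: True, s: True}
  {e: True, s: False}
  {s: True, e: False}


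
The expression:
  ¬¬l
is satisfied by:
  {l: True}


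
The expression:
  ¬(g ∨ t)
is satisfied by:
  {g: False, t: False}


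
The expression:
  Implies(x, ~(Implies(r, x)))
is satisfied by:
  {x: False}


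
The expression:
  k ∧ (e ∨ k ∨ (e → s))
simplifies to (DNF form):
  k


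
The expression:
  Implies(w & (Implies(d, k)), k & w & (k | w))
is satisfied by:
  {d: True, k: True, w: False}
  {d: True, w: False, k: False}
  {k: True, w: False, d: False}
  {k: False, w: False, d: False}
  {d: True, k: True, w: True}
  {d: True, w: True, k: False}
  {k: True, w: True, d: False}


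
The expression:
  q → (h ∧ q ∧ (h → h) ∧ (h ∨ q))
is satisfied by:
  {h: True, q: False}
  {q: False, h: False}
  {q: True, h: True}


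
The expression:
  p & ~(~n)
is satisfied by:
  {p: True, n: True}


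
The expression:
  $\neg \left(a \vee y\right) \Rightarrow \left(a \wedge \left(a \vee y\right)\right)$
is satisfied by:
  {a: True, y: True}
  {a: True, y: False}
  {y: True, a: False}


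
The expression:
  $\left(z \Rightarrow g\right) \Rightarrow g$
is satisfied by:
  {z: True, g: True}
  {z: True, g: False}
  {g: True, z: False}


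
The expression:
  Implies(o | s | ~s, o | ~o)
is always true.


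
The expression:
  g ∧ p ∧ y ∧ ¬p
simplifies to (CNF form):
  False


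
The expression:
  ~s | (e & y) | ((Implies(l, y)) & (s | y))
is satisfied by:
  {y: True, l: False, s: False}
  {l: False, s: False, y: False}
  {s: True, y: True, l: False}
  {s: True, l: False, y: False}
  {y: True, l: True, s: False}
  {l: True, y: False, s: False}
  {s: True, l: True, y: True}


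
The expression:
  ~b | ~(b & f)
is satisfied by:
  {b: False, f: False}
  {f: True, b: False}
  {b: True, f: False}


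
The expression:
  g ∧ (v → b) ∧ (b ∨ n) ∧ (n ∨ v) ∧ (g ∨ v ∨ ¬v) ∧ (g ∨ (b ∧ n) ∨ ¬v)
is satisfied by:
  {n: True, b: True, g: True, v: False}
  {n: True, g: True, b: False, v: False}
  {n: True, v: True, b: True, g: True}
  {v: True, b: True, g: True, n: False}


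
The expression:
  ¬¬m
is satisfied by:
  {m: True}


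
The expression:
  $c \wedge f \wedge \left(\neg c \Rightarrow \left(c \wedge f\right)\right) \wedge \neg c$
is never true.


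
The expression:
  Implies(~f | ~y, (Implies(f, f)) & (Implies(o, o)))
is always true.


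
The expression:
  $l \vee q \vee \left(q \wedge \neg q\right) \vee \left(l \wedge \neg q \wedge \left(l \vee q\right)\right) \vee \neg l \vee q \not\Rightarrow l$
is always true.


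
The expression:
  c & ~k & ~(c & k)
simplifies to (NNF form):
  c & ~k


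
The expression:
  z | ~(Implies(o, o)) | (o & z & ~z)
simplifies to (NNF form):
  z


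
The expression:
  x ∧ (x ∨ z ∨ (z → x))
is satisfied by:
  {x: True}


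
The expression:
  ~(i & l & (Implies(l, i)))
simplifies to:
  ~i | ~l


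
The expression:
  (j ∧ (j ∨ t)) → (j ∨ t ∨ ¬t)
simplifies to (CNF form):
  True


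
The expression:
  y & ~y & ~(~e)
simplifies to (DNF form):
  False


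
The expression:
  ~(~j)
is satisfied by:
  {j: True}


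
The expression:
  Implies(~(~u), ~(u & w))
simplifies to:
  ~u | ~w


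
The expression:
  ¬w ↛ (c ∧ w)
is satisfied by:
  {w: False}


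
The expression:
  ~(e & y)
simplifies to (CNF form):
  ~e | ~y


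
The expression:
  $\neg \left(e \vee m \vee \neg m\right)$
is never true.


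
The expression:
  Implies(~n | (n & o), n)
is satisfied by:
  {n: True}


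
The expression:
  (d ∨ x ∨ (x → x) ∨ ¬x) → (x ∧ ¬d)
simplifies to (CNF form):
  x ∧ ¬d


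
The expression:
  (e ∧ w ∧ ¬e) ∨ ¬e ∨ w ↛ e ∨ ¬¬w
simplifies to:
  w ∨ ¬e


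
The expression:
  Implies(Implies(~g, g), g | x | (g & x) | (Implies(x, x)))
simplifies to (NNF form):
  True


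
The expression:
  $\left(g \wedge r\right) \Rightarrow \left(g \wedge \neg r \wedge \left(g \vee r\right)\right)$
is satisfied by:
  {g: False, r: False}
  {r: True, g: False}
  {g: True, r: False}


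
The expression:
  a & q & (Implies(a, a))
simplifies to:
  a & q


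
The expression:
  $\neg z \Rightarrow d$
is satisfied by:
  {d: True, z: True}
  {d: True, z: False}
  {z: True, d: False}


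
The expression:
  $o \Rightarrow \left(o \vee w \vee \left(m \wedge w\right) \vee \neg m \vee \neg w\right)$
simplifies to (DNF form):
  $\text{True}$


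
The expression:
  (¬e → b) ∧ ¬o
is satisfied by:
  {b: True, e: True, o: False}
  {b: True, e: False, o: False}
  {e: True, b: False, o: False}


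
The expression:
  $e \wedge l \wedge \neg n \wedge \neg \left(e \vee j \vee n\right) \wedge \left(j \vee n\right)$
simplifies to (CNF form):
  $\text{False}$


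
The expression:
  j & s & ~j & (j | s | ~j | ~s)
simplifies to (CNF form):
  False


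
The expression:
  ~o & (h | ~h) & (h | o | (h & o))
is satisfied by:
  {h: True, o: False}


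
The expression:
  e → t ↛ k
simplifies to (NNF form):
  (t ∧ ¬k) ∨ ¬e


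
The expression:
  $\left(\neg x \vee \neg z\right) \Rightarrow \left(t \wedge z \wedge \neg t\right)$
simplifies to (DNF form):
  $x \wedge z$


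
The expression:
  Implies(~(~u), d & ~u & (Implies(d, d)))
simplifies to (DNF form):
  ~u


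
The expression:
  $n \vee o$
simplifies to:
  $n \vee o$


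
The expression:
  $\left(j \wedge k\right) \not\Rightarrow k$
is never true.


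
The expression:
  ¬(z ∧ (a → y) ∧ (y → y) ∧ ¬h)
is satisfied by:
  {h: True, a: True, z: False, y: False}
  {h: True, a: False, z: False, y: False}
  {y: True, h: True, a: True, z: False}
  {y: True, h: True, a: False, z: False}
  {a: True, y: False, h: False, z: False}
  {y: False, a: False, h: False, z: False}
  {y: True, a: True, h: False, z: False}
  {y: True, a: False, h: False, z: False}
  {z: True, h: True, a: True, y: False}
  {z: True, h: True, a: False, y: False}
  {y: True, z: True, h: True, a: True}
  {y: True, z: True, h: True, a: False}
  {z: True, a: True, h: False, y: False}


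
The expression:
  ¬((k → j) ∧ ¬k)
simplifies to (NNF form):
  k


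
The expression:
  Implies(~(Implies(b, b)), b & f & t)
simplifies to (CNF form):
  True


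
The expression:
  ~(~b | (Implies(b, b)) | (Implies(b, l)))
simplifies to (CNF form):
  False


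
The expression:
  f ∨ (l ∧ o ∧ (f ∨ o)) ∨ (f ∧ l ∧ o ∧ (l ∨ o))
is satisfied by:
  {l: True, f: True, o: True}
  {l: True, f: True, o: False}
  {f: True, o: True, l: False}
  {f: True, o: False, l: False}
  {l: True, o: True, f: False}


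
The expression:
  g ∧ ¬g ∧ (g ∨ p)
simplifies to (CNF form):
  False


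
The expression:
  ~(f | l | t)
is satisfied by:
  {l: False, t: False, f: False}


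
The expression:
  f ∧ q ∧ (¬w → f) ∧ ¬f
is never true.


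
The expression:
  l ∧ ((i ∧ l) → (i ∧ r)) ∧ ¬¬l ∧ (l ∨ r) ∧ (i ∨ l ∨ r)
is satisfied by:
  {r: True, l: True, i: False}
  {l: True, i: False, r: False}
  {r: True, i: True, l: True}


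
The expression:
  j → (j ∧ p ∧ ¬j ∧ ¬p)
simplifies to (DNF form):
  ¬j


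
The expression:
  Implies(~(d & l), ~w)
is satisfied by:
  {l: True, d: True, w: False}
  {l: True, d: False, w: False}
  {d: True, l: False, w: False}
  {l: False, d: False, w: False}
  {l: True, w: True, d: True}


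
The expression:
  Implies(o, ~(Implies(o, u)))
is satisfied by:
  {u: False, o: False}
  {o: True, u: False}
  {u: True, o: False}


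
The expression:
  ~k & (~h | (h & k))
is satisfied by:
  {h: False, k: False}


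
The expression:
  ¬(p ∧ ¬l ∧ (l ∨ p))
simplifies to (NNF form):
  l ∨ ¬p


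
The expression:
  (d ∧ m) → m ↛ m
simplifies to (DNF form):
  ¬d ∨ ¬m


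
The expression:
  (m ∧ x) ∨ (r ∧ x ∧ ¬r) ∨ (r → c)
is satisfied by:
  {x: True, c: True, m: True, r: False}
  {x: True, c: True, m: False, r: False}
  {c: True, m: True, x: False, r: False}
  {c: True, x: False, m: False, r: False}
  {x: True, m: True, c: False, r: False}
  {x: True, m: False, c: False, r: False}
  {m: True, x: False, c: False, r: False}
  {m: False, x: False, c: False, r: False}
  {r: True, x: True, c: True, m: True}
  {r: True, x: True, c: True, m: False}
  {r: True, c: True, m: True, x: False}
  {r: True, c: True, m: False, x: False}
  {r: True, x: True, m: True, c: False}


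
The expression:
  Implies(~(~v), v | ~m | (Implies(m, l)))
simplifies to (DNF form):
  True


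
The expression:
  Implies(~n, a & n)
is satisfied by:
  {n: True}


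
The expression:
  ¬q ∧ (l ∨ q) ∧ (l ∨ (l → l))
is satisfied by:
  {l: True, q: False}


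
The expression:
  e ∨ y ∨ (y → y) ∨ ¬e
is always true.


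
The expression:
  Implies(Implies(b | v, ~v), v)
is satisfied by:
  {v: True}


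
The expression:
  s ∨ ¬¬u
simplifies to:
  s ∨ u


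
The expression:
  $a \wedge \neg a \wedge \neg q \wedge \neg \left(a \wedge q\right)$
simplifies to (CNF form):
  $\text{False}$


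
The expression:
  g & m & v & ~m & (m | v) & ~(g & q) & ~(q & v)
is never true.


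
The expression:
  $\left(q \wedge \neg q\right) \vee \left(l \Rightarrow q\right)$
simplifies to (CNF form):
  $q \vee \neg l$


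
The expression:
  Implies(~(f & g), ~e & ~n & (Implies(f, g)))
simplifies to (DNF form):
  (f & g) | (f & ~f) | (f & g & ~e) | (f & g & ~n) | (f & ~e & ~f) | (f & ~f & ~n) | (g & ~e & ~n) | (~e & ~f & ~n)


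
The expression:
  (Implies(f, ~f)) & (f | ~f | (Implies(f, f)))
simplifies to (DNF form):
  ~f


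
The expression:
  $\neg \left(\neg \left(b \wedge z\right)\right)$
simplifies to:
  $b \wedge z$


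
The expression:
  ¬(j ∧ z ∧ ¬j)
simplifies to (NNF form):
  True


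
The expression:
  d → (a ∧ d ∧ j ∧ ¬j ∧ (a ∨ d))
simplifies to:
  ¬d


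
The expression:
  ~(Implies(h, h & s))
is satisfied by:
  {h: True, s: False}


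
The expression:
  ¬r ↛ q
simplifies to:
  q ∨ ¬r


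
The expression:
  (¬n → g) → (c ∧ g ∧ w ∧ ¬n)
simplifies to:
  ¬n ∧ (c ∨ ¬g) ∧ (w ∨ ¬g)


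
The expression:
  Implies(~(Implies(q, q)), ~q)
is always true.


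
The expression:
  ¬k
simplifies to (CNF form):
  ¬k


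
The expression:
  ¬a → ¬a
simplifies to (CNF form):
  True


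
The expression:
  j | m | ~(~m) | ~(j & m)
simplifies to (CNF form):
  True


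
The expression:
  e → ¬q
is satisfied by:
  {e: False, q: False}
  {q: True, e: False}
  {e: True, q: False}


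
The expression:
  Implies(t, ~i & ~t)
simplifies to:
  ~t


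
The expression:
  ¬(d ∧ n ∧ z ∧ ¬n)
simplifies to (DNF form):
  True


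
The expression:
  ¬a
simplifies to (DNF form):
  ¬a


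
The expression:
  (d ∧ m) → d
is always true.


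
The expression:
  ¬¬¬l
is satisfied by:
  {l: False}


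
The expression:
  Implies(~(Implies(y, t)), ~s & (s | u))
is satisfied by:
  {t: True, u: True, s: False, y: False}
  {t: True, s: False, u: False, y: False}
  {t: True, u: True, s: True, y: False}
  {t: True, s: True, u: False, y: False}
  {u: True, t: False, s: False, y: False}
  {t: False, s: False, u: False, y: False}
  {u: True, s: True, t: False, y: False}
  {s: True, t: False, u: False, y: False}
  {y: True, u: True, t: True, s: False}
  {y: True, t: True, s: False, u: False}
  {y: True, u: True, t: True, s: True}
  {y: True, t: True, s: True, u: False}
  {y: True, u: True, t: False, s: False}


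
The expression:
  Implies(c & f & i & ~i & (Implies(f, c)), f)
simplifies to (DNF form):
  True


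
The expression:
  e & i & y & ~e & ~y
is never true.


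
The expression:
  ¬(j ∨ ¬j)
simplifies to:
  False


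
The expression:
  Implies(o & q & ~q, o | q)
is always true.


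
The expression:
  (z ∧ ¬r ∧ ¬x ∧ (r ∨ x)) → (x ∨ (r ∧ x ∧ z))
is always true.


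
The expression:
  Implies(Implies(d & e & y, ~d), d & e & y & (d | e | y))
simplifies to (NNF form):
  d & e & y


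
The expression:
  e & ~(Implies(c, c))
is never true.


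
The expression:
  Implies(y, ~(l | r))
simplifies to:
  ~y | (~l & ~r)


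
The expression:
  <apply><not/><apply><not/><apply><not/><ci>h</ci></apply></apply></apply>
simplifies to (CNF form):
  <apply><not/><ci>h</ci></apply>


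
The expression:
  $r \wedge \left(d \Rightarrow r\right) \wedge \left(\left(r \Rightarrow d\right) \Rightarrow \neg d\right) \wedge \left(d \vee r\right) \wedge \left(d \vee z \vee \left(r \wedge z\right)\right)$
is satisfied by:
  {r: True, z: True, d: False}


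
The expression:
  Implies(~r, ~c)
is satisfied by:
  {r: True, c: False}
  {c: False, r: False}
  {c: True, r: True}


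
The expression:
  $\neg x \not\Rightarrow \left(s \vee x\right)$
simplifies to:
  $\neg s \wedge \neg x$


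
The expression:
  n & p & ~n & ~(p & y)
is never true.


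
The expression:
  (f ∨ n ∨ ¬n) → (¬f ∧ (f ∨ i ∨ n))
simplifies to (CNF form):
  ¬f ∧ (i ∨ n)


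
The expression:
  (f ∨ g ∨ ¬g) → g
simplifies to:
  g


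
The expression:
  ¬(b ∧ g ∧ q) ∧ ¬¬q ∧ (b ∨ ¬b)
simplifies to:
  q ∧ (¬b ∨ ¬g)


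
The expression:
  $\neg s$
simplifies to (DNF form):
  $\neg s$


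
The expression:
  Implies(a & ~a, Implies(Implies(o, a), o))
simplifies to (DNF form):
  True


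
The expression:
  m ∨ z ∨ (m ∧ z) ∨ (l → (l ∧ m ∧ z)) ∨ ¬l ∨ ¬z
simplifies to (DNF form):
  True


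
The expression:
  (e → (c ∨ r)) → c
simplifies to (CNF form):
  (c ∨ e) ∧ (c ∨ ¬r)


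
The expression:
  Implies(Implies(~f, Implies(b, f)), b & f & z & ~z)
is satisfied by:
  {b: True, f: False}


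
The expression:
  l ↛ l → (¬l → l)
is always true.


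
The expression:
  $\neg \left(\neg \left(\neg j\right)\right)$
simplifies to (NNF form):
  $\neg j$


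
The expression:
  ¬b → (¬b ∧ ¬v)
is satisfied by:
  {b: True, v: False}
  {v: False, b: False}
  {v: True, b: True}


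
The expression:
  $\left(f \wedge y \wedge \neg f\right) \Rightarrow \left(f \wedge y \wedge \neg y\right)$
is always true.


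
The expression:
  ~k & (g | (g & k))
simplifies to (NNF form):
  g & ~k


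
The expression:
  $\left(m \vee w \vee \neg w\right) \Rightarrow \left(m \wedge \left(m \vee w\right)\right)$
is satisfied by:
  {m: True}


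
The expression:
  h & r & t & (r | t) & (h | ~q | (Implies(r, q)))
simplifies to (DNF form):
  h & r & t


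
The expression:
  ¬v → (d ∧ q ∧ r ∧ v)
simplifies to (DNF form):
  v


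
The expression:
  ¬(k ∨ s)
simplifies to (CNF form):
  ¬k ∧ ¬s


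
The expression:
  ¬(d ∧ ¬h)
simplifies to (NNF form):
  h ∨ ¬d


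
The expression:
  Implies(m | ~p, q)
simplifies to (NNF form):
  q | (p & ~m)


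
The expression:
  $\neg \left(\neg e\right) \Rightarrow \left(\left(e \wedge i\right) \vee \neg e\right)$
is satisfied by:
  {i: True, e: False}
  {e: False, i: False}
  {e: True, i: True}


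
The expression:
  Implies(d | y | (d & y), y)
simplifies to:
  y | ~d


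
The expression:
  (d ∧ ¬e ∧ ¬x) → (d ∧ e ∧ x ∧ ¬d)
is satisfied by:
  {x: True, e: True, d: False}
  {x: True, e: False, d: False}
  {e: True, x: False, d: False}
  {x: False, e: False, d: False}
  {x: True, d: True, e: True}
  {x: True, d: True, e: False}
  {d: True, e: True, x: False}


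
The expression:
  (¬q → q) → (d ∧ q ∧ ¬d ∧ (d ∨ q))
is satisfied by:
  {q: False}


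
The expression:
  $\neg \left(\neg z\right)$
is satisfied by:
  {z: True}


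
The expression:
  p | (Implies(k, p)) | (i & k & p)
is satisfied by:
  {p: True, k: False}
  {k: False, p: False}
  {k: True, p: True}


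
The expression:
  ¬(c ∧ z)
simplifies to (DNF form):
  ¬c ∨ ¬z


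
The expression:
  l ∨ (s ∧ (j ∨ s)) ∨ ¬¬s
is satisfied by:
  {l: True, s: True}
  {l: True, s: False}
  {s: True, l: False}


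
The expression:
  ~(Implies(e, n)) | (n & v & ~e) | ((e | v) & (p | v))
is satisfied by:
  {v: True, e: True, p: True, n: False}
  {v: True, e: True, p: False, n: False}
  {v: True, e: True, n: True, p: True}
  {v: True, e: True, n: True, p: False}
  {v: True, p: True, n: False, e: False}
  {v: True, p: False, n: False, e: False}
  {v: True, n: True, p: True, e: False}
  {v: True, n: True, p: False, e: False}
  {e: True, p: True, n: False, v: False}
  {e: True, p: False, n: False, v: False}
  {e: True, n: True, p: True, v: False}


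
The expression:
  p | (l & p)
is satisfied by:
  {p: True}


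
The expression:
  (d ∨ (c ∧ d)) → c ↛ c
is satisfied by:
  {d: False}


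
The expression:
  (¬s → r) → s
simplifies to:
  s ∨ ¬r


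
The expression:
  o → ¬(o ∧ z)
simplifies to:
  ¬o ∨ ¬z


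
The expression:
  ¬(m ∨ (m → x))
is never true.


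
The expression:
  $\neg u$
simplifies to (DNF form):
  $\neg u$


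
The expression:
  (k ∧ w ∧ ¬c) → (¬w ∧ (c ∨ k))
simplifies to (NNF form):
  c ∨ ¬k ∨ ¬w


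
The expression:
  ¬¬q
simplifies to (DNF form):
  q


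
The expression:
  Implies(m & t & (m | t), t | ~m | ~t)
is always true.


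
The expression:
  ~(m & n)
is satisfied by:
  {m: False, n: False}
  {n: True, m: False}
  {m: True, n: False}


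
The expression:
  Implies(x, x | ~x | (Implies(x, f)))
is always true.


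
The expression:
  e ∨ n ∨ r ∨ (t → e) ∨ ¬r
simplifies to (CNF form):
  True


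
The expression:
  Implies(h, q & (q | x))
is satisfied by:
  {q: True, h: False}
  {h: False, q: False}
  {h: True, q: True}


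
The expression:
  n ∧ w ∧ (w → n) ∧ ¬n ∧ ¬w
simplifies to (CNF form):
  False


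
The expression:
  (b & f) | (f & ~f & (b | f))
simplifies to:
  b & f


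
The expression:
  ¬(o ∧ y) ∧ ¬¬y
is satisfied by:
  {y: True, o: False}


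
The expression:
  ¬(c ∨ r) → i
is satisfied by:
  {i: True, r: True, c: True}
  {i: True, r: True, c: False}
  {i: True, c: True, r: False}
  {i: True, c: False, r: False}
  {r: True, c: True, i: False}
  {r: True, c: False, i: False}
  {c: True, r: False, i: False}


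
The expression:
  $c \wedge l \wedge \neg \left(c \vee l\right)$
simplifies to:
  $\text{False}$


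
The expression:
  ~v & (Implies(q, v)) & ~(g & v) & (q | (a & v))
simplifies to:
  False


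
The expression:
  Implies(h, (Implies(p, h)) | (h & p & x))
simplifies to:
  True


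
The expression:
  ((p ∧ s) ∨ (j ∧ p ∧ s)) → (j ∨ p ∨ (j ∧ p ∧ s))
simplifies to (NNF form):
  True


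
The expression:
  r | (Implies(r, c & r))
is always true.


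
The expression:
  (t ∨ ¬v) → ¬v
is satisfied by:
  {v: False, t: False}
  {t: True, v: False}
  {v: True, t: False}


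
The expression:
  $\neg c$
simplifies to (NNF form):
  $\neg c$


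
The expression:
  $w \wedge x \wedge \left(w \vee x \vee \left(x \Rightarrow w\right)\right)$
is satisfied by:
  {w: True, x: True}


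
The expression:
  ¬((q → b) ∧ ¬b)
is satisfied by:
  {b: True, q: True}
  {b: True, q: False}
  {q: True, b: False}


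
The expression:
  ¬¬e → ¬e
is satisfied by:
  {e: False}


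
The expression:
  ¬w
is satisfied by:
  {w: False}


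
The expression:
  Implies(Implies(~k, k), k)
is always true.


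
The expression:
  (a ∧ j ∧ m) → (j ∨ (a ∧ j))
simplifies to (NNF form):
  True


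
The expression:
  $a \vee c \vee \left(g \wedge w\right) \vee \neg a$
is always true.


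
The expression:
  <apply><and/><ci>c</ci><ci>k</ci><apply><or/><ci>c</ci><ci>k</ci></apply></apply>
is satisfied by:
  {c: True, k: True}


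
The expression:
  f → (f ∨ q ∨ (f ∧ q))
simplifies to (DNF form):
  True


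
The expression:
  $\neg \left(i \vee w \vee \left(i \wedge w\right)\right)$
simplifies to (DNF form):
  $\neg i \wedge \neg w$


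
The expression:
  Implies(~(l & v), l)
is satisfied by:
  {l: True}


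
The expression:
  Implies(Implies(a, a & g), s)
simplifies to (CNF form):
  (a | s) & (s | ~g)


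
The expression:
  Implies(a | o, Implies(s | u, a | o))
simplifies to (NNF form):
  True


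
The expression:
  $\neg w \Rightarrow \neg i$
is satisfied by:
  {w: True, i: False}
  {i: False, w: False}
  {i: True, w: True}


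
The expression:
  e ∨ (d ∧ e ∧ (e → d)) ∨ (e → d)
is always true.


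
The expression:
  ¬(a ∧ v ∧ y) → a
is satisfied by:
  {a: True}


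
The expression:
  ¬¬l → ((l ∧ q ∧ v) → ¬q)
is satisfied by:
  {l: False, v: False, q: False}
  {q: True, l: False, v: False}
  {v: True, l: False, q: False}
  {q: True, v: True, l: False}
  {l: True, q: False, v: False}
  {q: True, l: True, v: False}
  {v: True, l: True, q: False}


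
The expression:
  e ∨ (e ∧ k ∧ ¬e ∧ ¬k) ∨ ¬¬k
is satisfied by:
  {k: True, e: True}
  {k: True, e: False}
  {e: True, k: False}


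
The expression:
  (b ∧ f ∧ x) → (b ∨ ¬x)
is always true.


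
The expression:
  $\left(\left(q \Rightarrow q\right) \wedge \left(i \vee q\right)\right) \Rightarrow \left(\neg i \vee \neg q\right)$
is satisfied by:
  {q: False, i: False}
  {i: True, q: False}
  {q: True, i: False}


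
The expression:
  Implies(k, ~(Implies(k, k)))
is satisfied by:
  {k: False}


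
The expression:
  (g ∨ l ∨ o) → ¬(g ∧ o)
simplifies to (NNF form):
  ¬g ∨ ¬o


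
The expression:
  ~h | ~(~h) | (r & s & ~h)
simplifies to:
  True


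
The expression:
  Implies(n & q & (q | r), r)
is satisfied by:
  {r: True, q: False, n: False}
  {q: False, n: False, r: False}
  {r: True, n: True, q: False}
  {n: True, q: False, r: False}
  {r: True, q: True, n: False}
  {q: True, r: False, n: False}
  {r: True, n: True, q: True}


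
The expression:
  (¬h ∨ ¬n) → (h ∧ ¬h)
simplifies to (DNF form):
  h ∧ n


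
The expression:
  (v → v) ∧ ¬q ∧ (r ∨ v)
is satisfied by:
  {r: True, v: True, q: False}
  {r: True, q: False, v: False}
  {v: True, q: False, r: False}


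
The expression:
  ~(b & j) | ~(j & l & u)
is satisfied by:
  {l: False, u: False, b: False, j: False}
  {j: True, l: False, u: False, b: False}
  {b: True, l: False, u: False, j: False}
  {j: True, b: True, l: False, u: False}
  {u: True, j: False, l: False, b: False}
  {j: True, u: True, l: False, b: False}
  {b: True, u: True, j: False, l: False}
  {j: True, b: True, u: True, l: False}
  {l: True, b: False, u: False, j: False}
  {j: True, l: True, b: False, u: False}
  {b: True, l: True, j: False, u: False}
  {j: True, b: True, l: True, u: False}
  {u: True, l: True, b: False, j: False}
  {j: True, u: True, l: True, b: False}
  {b: True, u: True, l: True, j: False}


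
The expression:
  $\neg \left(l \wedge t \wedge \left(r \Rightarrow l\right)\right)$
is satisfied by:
  {l: False, t: False}
  {t: True, l: False}
  {l: True, t: False}


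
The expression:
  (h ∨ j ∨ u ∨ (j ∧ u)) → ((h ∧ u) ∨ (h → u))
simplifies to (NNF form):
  u ∨ ¬h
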